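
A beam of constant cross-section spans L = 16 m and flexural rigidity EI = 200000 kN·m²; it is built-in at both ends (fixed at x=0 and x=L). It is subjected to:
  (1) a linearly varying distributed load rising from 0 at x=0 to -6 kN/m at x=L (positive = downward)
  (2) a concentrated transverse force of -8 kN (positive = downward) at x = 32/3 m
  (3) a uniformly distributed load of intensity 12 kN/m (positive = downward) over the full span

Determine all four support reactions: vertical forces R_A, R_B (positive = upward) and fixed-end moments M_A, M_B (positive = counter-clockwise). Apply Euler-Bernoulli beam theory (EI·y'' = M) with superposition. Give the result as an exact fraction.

Load 1 — triangular load w₀=-6 kN/m (0→w₀ over full span):
  R_A = 3w₀L/20 = 3·(-6)·16/20 = -72/5 kN
  M_A = w₀L²/30 = (-6)·16²/30 = -256/5 kN·m
  R_B = 7w₀L/20 = 7·(-6)·16/20 = -168/5 kN
  M_B = -w₀L²/20 = -(-6)·16²/20 = 384/5 kN·m
Load 2 — point force P=-8 kN at a=32/3 m (b=L-a=16/3):
  R_A = Pb²(3a+b)/L³ = (-8)·(16/3)²·(3·(32/3)+(16/3))/16³ = -56/27 kN
  M_A = Pab²/L² = (-8)·(32/3)·(16/3)²/16² = -256/27 kN·m
  R_B = Pa²(a+3b)/L³ = (-8)·(32/3)²·((32/3)+3·(16/3))/16³ = -160/27 kN
  M_B = -Pa²b/L² = -(-8)·(32/3)²·(16/3)/16² = 512/27 kN·m
Load 3 — uniform load w=12 kN/m over full span:
  R_A = wL/2 = 12·16/2 = 96 kN
  M_A = wL²/12 = 12·16²/12 = 256 kN·m
  R_B = wL/2 = 12·16/2 = 96 kN
  M_B = -wL²/12 = -12·16²/12 = -256 kN·m
Superposition: R_A = 10736/135 kN, M_A = 26368/135 kN·m, R_B = 7624/135 kN, M_B = -21632/135 kN·m

R_A = 10736/135 kN, M_A = 26368/135 kN·m, R_B = 7624/135 kN, M_B = -21632/135 kN·m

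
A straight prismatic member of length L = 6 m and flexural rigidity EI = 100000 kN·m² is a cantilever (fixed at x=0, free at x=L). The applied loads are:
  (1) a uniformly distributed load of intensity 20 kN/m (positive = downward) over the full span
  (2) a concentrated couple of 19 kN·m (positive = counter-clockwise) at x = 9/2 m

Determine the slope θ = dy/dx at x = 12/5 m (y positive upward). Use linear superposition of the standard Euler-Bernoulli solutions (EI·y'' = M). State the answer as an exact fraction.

Load 1 — uniform load w=20 kN/m over full span:
  θ_1 = -wx(x²-3Lx+3L²)/(6EI) = -20·(12/5)·((12/5)²-3·6·(12/5)+3·6²)/(6·100000) = -441/78125 rad
Load 2 — applied couple M₀=19 kN·m at a=9/2 m (b=L-a=3/2):
  θ_2 = M₀x/EI  [x≤a] = 19·(12/5)/100000 = 57/125000 rad
Superposition: θ = Σ θ_i = -3243/625000 rad ≈ -0.005189 rad

θ(12/5) = -3243/625000 rad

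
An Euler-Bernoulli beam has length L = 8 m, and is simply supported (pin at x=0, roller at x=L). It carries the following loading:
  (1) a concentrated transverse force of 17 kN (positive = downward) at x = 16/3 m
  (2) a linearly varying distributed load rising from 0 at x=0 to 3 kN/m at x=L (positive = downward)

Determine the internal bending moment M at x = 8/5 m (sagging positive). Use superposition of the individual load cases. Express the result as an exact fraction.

M(8/5) = 5704/375 kN·m

Load 1 — point force P=17 kN at a=16/3 m (b=L-a=8/3):
  M_1 = Pbx/L  [x≤a] = 17·(8/3)·(8/5)/8 = 136/15 kN·m
Load 2 — triangular load w₀=3 kN/m (0→w₀ over full span):
  M_2 = w₀Lx/6 - w₀x³/(6L) = 3·8·(8/5)/6 - 3·(8/5)³/(6·8) = 768/125 kN·m
Superposition: M = Σ M_i = 5704/375 kN·m ≈ 15.210667 kN·m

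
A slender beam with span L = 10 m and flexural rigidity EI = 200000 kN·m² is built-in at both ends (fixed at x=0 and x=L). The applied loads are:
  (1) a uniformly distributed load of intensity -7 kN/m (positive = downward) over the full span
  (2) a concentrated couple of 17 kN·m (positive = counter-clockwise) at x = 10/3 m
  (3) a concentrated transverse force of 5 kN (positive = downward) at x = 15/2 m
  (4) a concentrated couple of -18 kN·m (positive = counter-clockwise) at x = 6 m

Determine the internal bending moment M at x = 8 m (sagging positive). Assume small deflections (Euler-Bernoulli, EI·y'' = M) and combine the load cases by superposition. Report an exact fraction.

M(8) = 94763/12000 kN·m

Load 1 — uniform load w=-7 kN/m over full span:
  M_1 = wLx/2 - wL²/12 - wx²/2 = (-7)·10·8/2 - (-7)·10²/12 - (-7)·8²/2 = 7/3 kN·m
Load 2 — applied couple M₀=17 kN·m at a=10/3 m (b=L-a=20/3):
  M_2 = R_Ax - M_A - M₀  [x>a] with R_A=34/15, M_A=0 = (34/15)·8 - 0 - 17 = 17/15 kN·m
Load 3 — point force P=5 kN at a=15/2 m (b=L-a=5/2):
  M_3 = Pa²(a+3b)(L-x)/L³ - Pa²b/L²  [x>a] = 5·(15/2)²·((15/2)+3·(5/2))·(10-8)/10³ - 5·(15/2)²·(5/2)/10² = 45/32 kN·m
Load 4 — applied couple M₀=-18 kN·m at a=6 m (b=L-a=4):
  M_4 = R_Ax - M_A - M₀  [x>a] with R_A=-324/125, M_A=-144/25 = (-324/125)·8 - (-144/25) - (-18) = 378/125 kN·m
Superposition: M = Σ M_i = 94763/12000 kN·m ≈ 7.896917 kN·m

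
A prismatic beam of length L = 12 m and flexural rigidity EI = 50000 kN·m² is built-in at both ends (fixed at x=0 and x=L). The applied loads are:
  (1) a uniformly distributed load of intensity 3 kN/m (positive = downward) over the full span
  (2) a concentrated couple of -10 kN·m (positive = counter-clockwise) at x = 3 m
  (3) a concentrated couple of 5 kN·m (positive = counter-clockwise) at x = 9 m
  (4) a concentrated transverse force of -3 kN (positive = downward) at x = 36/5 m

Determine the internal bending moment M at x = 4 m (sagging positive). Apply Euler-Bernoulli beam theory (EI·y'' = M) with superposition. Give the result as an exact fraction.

M(4) = 31839/2000 kN·m

Load 1 — uniform load w=3 kN/m over full span:
  M_1 = wLx/2 - wL²/12 - wx²/2 = 3·12·4/2 - 3·12²/12 - 3·4²/2 = 12 kN·m
Load 2 — applied couple M₀=-10 kN·m at a=3 m (b=L-a=9):
  M_2 = R_Ax - M_A - M₀  [x>a] with R_A=-15/16, M_A=15/8 = (-15/16)·4 - (15/8) - (-10) = 35/8 kN·m
Load 3 — applied couple M₀=5 kN·m at a=9 m (b=L-a=3):
  M_3 = R_Ax - M_A  [x≤a] with R_A=15/32, M_A=25/16 = (15/32)·4 - (25/16) = 5/16 kN·m
Load 4 — point force P=-3 kN at a=36/5 m (b=L-a=24/5):
  M_4 = Pb²(3a+b)x/L³ - Pab²/L²  [x≤a] = (-3)·(24/5)²·(3·(36/5)+(24/5))·4/12³ - (-3)·(36/5)·(24/5)²/12² = -96/125 kN·m
Superposition: M = Σ M_i = 31839/2000 kN·m ≈ 15.919500 kN·m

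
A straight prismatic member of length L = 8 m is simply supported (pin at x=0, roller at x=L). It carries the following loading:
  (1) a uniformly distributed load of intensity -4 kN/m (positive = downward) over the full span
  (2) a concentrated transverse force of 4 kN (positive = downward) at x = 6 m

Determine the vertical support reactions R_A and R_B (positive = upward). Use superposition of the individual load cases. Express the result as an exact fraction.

Load 1 — uniform load w=-4 kN/m over full span:
  R_A = wL/2 = (-4)·8/2 = -16 kN
  R_B = wL/2 = (-4)·8/2 = -16 kN
Load 2 — point force P=4 kN at a=6 m (b=L-a=2):
  R_A = Pb/L = 4·2/8 = 1 kN
  R_B = Pa/L = 4·6/8 = 3 kN
Superposition: R_A = -15 kN, R_B = -13 kN

R_A = -15 kN, R_B = -13 kN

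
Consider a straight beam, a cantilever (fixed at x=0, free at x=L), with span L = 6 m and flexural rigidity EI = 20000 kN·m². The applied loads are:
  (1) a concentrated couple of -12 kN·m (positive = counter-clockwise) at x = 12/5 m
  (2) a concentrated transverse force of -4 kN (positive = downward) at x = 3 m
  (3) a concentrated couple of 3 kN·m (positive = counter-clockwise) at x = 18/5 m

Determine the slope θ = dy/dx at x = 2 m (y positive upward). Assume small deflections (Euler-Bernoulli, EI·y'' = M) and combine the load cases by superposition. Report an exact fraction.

Load 1 — applied couple M₀=-12 kN·m at a=12/5 m (b=L-a=18/5):
  θ_1 = M₀x/EI  [x≤a] = (-12)·2/20000 = -3/2500 rad
Load 2 — point force P=-4 kN at a=3 m (b=L-a=3):
  θ_2 = -Px(2a-x)/(2EI)  [x≤a] = -(-4)·2·(2·3-2)/(2·20000) = 1/1250 rad
Load 3 — applied couple M₀=3 kN·m at a=18/5 m (b=L-a=12/5):
  θ_3 = M₀x/EI  [x≤a] = 3·2/20000 = 3/10000 rad
Superposition: θ = Σ θ_i = -1/10000 rad ≈ -0.000100 rad

θ(2) = -1/10000 rad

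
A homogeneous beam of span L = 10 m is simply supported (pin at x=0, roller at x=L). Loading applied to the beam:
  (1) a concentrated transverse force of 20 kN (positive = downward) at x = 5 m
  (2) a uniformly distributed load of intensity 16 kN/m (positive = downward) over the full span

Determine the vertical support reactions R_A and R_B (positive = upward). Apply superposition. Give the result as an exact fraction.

R_A = 90 kN, R_B = 90 kN

Load 1 — point force P=20 kN at a=5 m (b=L-a=5):
  R_A = Pb/L = 20·5/10 = 10 kN
  R_B = Pa/L = 20·5/10 = 10 kN
Load 2 — uniform load w=16 kN/m over full span:
  R_A = wL/2 = 16·10/2 = 80 kN
  R_B = wL/2 = 16·10/2 = 80 kN
Superposition: R_A = 90 kN, R_B = 90 kN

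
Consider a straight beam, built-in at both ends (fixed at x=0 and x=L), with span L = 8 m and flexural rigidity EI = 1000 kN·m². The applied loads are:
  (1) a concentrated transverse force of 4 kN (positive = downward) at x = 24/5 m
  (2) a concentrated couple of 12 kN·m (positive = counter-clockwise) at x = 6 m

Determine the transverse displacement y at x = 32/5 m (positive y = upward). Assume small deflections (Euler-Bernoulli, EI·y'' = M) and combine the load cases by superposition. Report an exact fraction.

y(32/5) = -15939/1953125 m

Load 1 — point force P=4 kN at a=24/5 m (b=L-a=16/5):
  y_1 = -Pa²(L-x)²(3bL-(3b+a)(L-x))/(6L³EI)  [x>a] = -4·(24/5)²·(8-(32/5))²·(3·(16/5)·8-(3·(16/5)+(24/5))·(8-(32/5)))/(6·8³·1000) = -8064/1953125 m
Load 2 — applied couple M₀=12 kN·m at a=6 m (b=L-a=2):
  y_2 = (R_Ax³/6 - M_Ax²/2 - M₀(x-a)²/2)/EI  [x>a] with R_A=27/16, M_A=15/4 = ((27/16)·(32/5)³/6 - (15/4)·(32/5)²/2 - 12·((32/5)-6)²/2)/1000 = -63/15625 m
Superposition: y = Σ y_i = -15939/1953125 m ≈ -0.008161 m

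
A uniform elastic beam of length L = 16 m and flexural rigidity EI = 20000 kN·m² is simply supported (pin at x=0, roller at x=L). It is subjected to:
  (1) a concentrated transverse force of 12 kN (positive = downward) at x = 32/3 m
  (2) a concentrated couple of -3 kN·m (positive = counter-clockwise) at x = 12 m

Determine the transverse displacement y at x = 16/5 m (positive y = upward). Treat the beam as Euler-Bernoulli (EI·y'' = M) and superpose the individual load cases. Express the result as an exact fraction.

Load 1 — point force P=12 kN at a=32/3 m (b=L-a=16/3):
  y_1 = -Pbx(L²-b²-x²)/(6LEI)  [x≤a] = -12·(16/3)·(16/5)·(16²-(16/3)²-(16/5)²)/(6·16·20000) = -48896/2109375 m
Load 2 — applied couple M₀=-3 kN·m at a=12 m (b=L-a=4):
  y_2 = (M₀x³/(6L)+C₁x)/EI  [x≤a] with C₁=M₀(3b²-L²)/(6L)=13/2 = ((-3)·(16/5)³/(6·16)+(13/2)·(16/5))/20000 = 309/312500 m
Superposition: y = Σ y_i = -187241/8437500 m ≈ -0.022192 m

y(16/5) = -187241/8437500 m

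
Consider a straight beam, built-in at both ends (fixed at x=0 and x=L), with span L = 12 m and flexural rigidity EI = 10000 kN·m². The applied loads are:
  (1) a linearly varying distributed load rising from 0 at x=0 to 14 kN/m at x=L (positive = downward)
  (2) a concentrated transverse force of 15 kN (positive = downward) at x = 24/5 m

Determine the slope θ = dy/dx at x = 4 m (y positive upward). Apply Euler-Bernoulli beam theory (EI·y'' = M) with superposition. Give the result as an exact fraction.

Load 1 — triangular load w₀=14 kN/m (0→w₀ over full span):
  θ_1 = -w₀(2x(L-x)(L-2x)(x+2L)+x²(L-x)²)/(120LEI) = -14·(2·4·(12-4)·(12-2·4)·(4+2·12)+4²·(12-4)²)/(120·12·10000) = -224/28125 rad
Load 2 — point force P=15 kN at a=24/5 m (b=L-a=36/5):
  θ_2 = -Pb²x(2aL-(3a+b)x)/(2L³EI)  [x≤a] = -15·(36/5)²·4·(2·(24/5)·12-(3·(24/5)+(36/5))·4)/(2·12³·10000) = -81/31250 rad
Superposition: θ = Σ θ_i = -2969/281250 rad ≈ -0.010556 rad

θ(4) = -2969/281250 rad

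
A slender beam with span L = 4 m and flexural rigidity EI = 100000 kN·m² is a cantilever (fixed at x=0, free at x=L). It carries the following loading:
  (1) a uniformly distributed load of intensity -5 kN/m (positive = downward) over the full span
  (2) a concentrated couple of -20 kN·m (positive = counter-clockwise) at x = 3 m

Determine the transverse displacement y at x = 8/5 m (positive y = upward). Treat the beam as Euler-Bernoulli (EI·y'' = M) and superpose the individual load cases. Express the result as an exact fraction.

Load 1 — uniform load w=-5 kN/m over full span:
  y_1 = -wx²(x²-4Lx+6L²)/(24EI) = -(-5)·(8/5)²·((8/5)²-4·4·(8/5)+6·4²)/(24·100000) = 152/390625 m
Load 2 — applied couple M₀=-20 kN·m at a=3 m (b=L-a=1):
  y_2 = M₀x²/(2EI)  [x≤a] = (-20)·(8/5)²/(2·100000) = -4/15625 m
Superposition: y = Σ y_i = 52/390625 m ≈ 0.000133 m

y(8/5) = 52/390625 m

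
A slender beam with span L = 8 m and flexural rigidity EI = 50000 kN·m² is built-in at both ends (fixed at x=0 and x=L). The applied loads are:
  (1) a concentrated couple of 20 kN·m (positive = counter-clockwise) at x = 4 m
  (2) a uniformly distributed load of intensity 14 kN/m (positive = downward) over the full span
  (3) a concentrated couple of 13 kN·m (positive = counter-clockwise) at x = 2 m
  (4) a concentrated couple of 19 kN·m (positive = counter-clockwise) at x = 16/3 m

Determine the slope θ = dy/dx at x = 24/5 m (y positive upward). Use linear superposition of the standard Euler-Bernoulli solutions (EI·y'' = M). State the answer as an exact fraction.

θ(24/5) = 4289/6250000 rad

Load 1 — applied couple M₀=20 kN·m at a=4 m (b=L-a=4):
  θ_1 = (R_Ax²/2 - M_Ax - M₀(x-a))/EI  [x>a] with R_A=15/4, M_A=5 = ((15/4)·(24/5)²/2 - 5·(24/5) - 20·((24/5)-4))/50000 = 1/15625 rad
Load 2 — uniform load w=14 kN/m over full span:
  θ_2 = -wx(L-x)(L-2x)/(12EI) = -14·(24/5)·(8-(24/5))·(8-2·(24/5))/(12·50000) = 224/390625 rad
Load 3 — applied couple M₀=13 kN·m at a=2 m (b=L-a=6):
  θ_3 = (R_Ax²/2 - M_Ax - M₀(x-a))/EI  [x>a] with R_A=117/64, M_A=-39/16 = ((117/64)·(24/5)²/2 - (-39/16)·(24/5) - 13·((24/5)-2))/50000 = -91/1250000 rad
Load 4 — applied couple M₀=19 kN·m at a=16/3 m (b=L-a=8/3):
  θ_4 = (R_Ax²/2 - M_Ax)/EI  [x≤a] with R_A=19/6, M_A=19/3 = ((19/6)·(24/5)²/2 - (19/3)·(24/5))/50000 = 19/156250 rad
Superposition: θ = Σ θ_i = 4289/6250000 rad ≈ 0.000686 rad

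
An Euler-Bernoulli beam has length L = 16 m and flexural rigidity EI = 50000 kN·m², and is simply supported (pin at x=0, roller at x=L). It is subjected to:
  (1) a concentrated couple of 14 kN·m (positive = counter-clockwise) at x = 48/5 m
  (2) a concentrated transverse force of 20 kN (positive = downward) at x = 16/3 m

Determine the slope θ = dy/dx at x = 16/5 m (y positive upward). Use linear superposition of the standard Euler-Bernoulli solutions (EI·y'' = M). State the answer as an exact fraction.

θ(16/5) = -266/50625 rad

Load 1 — applied couple M₀=14 kN·m at a=48/5 m (b=L-a=32/5):
  θ_1 = (M₀x²/(2L)+C₁)/EI  [x≤a] with C₁=M₀(3b²-L²)/(6L)=-1456/75 = (14·(16/5)²/(2·16)+(-1456/75))/50000 = -14/46875 rad
Load 2 — point force P=20 kN at a=16/3 m (b=L-a=32/3):
  θ_2 = -Pb(L²-b²-3x²)/(6LEI)  [x≤a] = -20·(32/3)·(16²-(32/3)²-3·(16/5)²)/(6·16·50000) = -6272/1265625 rad
Superposition: θ = Σ θ_i = -266/50625 rad ≈ -0.005254 rad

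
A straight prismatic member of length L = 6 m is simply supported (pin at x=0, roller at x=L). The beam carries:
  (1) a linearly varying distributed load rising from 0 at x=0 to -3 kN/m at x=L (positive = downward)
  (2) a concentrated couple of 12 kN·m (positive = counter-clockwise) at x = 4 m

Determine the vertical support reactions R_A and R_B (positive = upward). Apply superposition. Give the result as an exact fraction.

R_A = -1 kN, R_B = -8 kN

Load 1 — triangular load w₀=-3 kN/m (0→w₀ over full span):
  R_A = w₀L/6 = (-3)·6/6 = -3 kN
  R_B = w₀L/3 = (-3)·6/3 = -6 kN
Load 2 — applied couple M₀=12 kN·m at a=4 m (b=L-a=2):
  R_A = M₀/L = 12/6 = 2 kN
  R_B = -M₀/L = -12/6 = -2 kN
Superposition: R_A = -1 kN, R_B = -8 kN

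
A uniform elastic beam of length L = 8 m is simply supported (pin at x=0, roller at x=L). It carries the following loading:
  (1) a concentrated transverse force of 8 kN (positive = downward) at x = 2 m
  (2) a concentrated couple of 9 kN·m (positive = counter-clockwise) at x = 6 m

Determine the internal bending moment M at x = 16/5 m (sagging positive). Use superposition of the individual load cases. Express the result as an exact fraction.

M(16/5) = 66/5 kN·m

Load 1 — point force P=8 kN at a=2 m (b=L-a=6):
  M_1 = Pa(L-x)/L  [x>a] = 8·2·(8-(16/5))/8 = 48/5 kN·m
Load 2 — applied couple M₀=9 kN·m at a=6 m (b=L-a=2):
  M_2 = M₀x/L  [x≤a] = 9·(16/5)/8 = 18/5 kN·m
Superposition: M = Σ M_i = 66/5 kN·m ≈ 13.200000 kN·m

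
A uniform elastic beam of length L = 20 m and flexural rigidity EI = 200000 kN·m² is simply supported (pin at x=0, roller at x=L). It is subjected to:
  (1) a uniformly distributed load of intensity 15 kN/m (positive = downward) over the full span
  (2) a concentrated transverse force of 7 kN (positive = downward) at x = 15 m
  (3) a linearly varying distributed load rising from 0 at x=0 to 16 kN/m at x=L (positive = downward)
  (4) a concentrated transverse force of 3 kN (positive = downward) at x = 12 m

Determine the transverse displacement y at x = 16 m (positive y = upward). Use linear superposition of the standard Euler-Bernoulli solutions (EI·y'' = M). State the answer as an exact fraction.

y(16) = -1490417/10000000 m

Load 1 — uniform load w=15 kN/m over full span:
  y_1 = -wx(L³-2Lx²+x³)/(24EI) = -15·16·(20³-2·20·16²+16³)/(24·200000) = -58/625 m
Load 2 — point force P=7 kN at a=15 m (b=L-a=5):
  y_2 = -Pa(L-x)(2Lx-a²-x²)/(6LEI)  [x>a] = -7·15·(20-16)·(2·20·16-15²-16²)/(6·20·200000) = -1113/400000 m
Load 3 — triangular load w₀=16 kN/m (0→w₀ over full span):
  y_3 = -w₀x(7L⁴-10L²x²+3x⁴)/(360LEI) = -16·16·(7·20⁴-10·20²·16²+3·16⁴)/(360·20·200000) = -4064/78125 m
Load 4 — point force P=3 kN at a=12 m (b=L-a=8):
  y_4 = -Pa(L-x)(2Lx-a²-x²)/(6LEI)  [x>a] = -3·12·(20-16)·(2·20·16-12²-16²)/(6·20·200000) = -9/6250 m
Superposition: y = Σ y_i = -1490417/10000000 m ≈ -0.149042 m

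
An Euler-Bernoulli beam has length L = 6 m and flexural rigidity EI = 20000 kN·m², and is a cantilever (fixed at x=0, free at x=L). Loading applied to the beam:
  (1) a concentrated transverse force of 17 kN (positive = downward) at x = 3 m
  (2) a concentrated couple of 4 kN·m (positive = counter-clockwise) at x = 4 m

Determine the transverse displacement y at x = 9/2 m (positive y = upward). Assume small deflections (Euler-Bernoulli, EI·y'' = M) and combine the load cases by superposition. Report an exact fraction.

Load 1 — point force P=17 kN at a=3 m (b=L-a=3):
  y_1 = -Pa²(3x-a)/(6EI)  [x>a] = -17·3²·(3·(9/2)-3)/(6·20000) = -1071/80000 m
Load 2 — applied couple M₀=4 kN·m at a=4 m (b=L-a=2):
  y_2 = M₀a(2x-a)/(2EI)  [x>a] = 4·4·(2·(9/2)-4)/(2·20000) = 1/500 m
Superposition: y = Σ y_i = -911/80000 m ≈ -0.011388 m

y(9/2) = -911/80000 m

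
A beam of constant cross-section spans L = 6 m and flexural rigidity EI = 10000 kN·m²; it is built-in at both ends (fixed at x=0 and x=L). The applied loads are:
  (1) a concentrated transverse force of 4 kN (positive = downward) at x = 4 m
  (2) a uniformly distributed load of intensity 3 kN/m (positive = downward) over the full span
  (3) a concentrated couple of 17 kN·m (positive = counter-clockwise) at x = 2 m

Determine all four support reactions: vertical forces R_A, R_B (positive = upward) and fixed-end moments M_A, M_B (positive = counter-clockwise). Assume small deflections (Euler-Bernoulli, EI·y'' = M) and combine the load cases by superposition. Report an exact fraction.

R_A = 373/27 kN, M_A = 97/9 kN·m, R_B = 221/27 kN, M_B = -62/9 kN·m

Load 1 — point force P=4 kN at a=4 m (b=L-a=2):
  R_A = Pb²(3a+b)/L³ = 4·2²·(3·4+2)/6³ = 28/27 kN
  M_A = Pab²/L² = 4·4·2²/6² = 16/9 kN·m
  R_B = Pa²(a+3b)/L³ = 4·4²·(4+3·2)/6³ = 80/27 kN
  M_B = -Pa²b/L² = -4·4²·2/6² = -32/9 kN·m
Load 2 — uniform load w=3 kN/m over full span:
  R_A = wL/2 = 3·6/2 = 9 kN
  M_A = wL²/12 = 3·6²/12 = 9 kN·m
  R_B = wL/2 = 3·6/2 = 9 kN
  M_B = -wL²/12 = -3·6²/12 = -9 kN·m
Load 3 — applied couple M₀=17 kN·m at a=2 m (b=L-a=4):
  R_A = 6M₀ab/L³ = 6·17·2·4/6³ = 34/9 kN
  M_A = M₀b(2a-b)/L² = 17·4·(2·2-4)/6² = 0 kN·m
  R_B = -6M₀ab/L³ = -6·17·2·4/6³ = -34/9 kN
  M_B = M₀a(2b-a)/L² = 17·2·(2·4-2)/6² = 17/3 kN·m
Superposition: R_A = 373/27 kN, M_A = 97/9 kN·m, R_B = 221/27 kN, M_B = -62/9 kN·m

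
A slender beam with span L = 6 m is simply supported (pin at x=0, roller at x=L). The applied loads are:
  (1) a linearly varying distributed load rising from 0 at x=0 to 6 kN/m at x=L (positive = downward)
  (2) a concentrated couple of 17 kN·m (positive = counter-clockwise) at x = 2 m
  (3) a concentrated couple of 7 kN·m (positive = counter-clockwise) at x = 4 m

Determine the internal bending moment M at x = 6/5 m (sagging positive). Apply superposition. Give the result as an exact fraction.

Load 1 — triangular load w₀=6 kN/m (0→w₀ over full span):
  M_1 = w₀Lx/6 - w₀x³/(6L) = 6·6·(6/5)/6 - 6·(6/5)³/(6·6) = 864/125 kN·m
Load 2 — applied couple M₀=17 kN·m at a=2 m (b=L-a=4):
  M_2 = M₀x/L  [x≤a] = 17·(6/5)/6 = 17/5 kN·m
Load 3 — applied couple M₀=7 kN·m at a=4 m (b=L-a=2):
  M_3 = M₀x/L  [x≤a] = 7·(6/5)/6 = 7/5 kN·m
Superposition: M = Σ M_i = 1464/125 kN·m ≈ 11.712000 kN·m

M(6/5) = 1464/125 kN·m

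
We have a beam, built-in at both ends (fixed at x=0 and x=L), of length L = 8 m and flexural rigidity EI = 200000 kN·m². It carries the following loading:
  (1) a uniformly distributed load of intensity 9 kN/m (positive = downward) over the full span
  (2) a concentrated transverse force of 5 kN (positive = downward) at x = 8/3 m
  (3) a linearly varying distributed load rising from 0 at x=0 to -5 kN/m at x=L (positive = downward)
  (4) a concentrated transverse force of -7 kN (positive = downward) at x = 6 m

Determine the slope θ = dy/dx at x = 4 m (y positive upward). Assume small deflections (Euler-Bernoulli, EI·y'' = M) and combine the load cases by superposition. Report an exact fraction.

Load 1 — uniform load w=9 kN/m over full span:
  θ_1 = -wx(L-x)(L-2x)/(12EI) = -9·4·(8-4)·(8-2·4)/(12·200000) = 0 rad
Load 2 — point force P=5 kN at a=8/3 m (b=L-a=16/3):
  θ_2 = Pa²(L-x)(2bL-(3b+a)(L-x))/(2L³EI)  [x>a] = 5·(8/3)²·(8-4)·(2·(16/3)·8-(3·(16/3)+(8/3))·(8-4))/(2·8³·200000) = 1/135000 rad
Load 3 — triangular load w₀=-5 kN/m (0→w₀ over full span):
  θ_3 = -w₀(2x(L-x)(L-2x)(x+2L)+x²(L-x)²)/(120LEI) = -(-5)·(2·4·(8-4)·(8-2·4)·(4+2·8)+4²·(8-4)²)/(120·8·200000) = 1/150000 rad
Load 4 — point force P=-7 kN at a=6 m (b=L-a=2):
  θ_4 = -Pb²x(2aL-(3a+b)x)/(2L³EI)  [x≤a] = -(-7)·2²·4·(2·6·8-(3·6+2)·4)/(2·8³·200000) = 7/800000 rad
Superposition: θ = Σ θ_i = 493/21600000 rad ≈ 0.000023 rad

θ(4) = 493/21600000 rad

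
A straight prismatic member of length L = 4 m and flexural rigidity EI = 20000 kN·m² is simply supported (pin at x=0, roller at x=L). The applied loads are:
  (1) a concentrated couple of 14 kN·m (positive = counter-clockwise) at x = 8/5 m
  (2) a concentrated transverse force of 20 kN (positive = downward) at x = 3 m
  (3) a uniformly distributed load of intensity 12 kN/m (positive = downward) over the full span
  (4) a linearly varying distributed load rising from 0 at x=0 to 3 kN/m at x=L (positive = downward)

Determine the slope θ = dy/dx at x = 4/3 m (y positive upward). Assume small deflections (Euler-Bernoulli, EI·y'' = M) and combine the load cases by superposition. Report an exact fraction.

θ(4/3) = -87721/81000000 rad

Load 1 — applied couple M₀=14 kN·m at a=8/5 m (b=L-a=12/5):
  θ_1 = (M₀x²/(2L)+C₁)/EI  [x≤a] with C₁=M₀(3b²-L²)/(6L)=56/75 = (14·(4/3)²/(2·4)+(56/75))/20000 = 217/1125000 rad
Load 2 — point force P=20 kN at a=3 m (b=L-a=1):
  θ_2 = -Pb(L²-b²-3x²)/(6LEI)  [x≤a] = -20·1·(4²-1²-3·(4/3)²)/(6·4·20000) = -29/72000 rad
Load 3 — uniform load w=12 kN/m over full span:
  θ_3 = -w(L³-6Lx²+4x³)/(24EI) = -12·(4³-6·4·(4/3)²+4·(4/3)³)/(24·20000) = -13/16875 rad
Load 4 — triangular load w₀=3 kN/m (0→w₀ over full span):
  θ_4 = -w₀(7L⁴-30L²x²+15x⁴)/(360LEI) = -3·(7·4⁴-30·4²·(4/3)²+15·(4/3)⁴)/(360·4·20000) = -26/253125 rad
Superposition: θ = Σ θ_i = -87721/81000000 rad ≈ -0.001083 rad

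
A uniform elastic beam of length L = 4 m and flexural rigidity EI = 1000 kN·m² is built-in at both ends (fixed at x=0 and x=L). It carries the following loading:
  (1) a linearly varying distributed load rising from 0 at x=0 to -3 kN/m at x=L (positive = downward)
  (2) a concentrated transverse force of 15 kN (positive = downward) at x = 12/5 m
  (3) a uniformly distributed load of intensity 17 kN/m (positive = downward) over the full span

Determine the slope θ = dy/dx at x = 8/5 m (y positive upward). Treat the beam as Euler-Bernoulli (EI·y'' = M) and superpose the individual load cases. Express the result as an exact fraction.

θ(8/5) = -496/78125 rad

Load 1 — triangular load w₀=-3 kN/m (0→w₀ over full span):
  θ_1 = -w₀(2x(L-x)(L-2x)(x+2L)+x²(L-x)²)/(120LEI) = -(-3)·(2·(8/5)·(4-(8/5))·(4-2·(8/5))·((8/5)+2·4)+(8/5)²·(4-(8/5))²)/(120·4·1000) = 36/78125 rad
Load 2 — point force P=15 kN at a=12/5 m (b=L-a=8/5):
  θ_2 = -Pb²x(2aL-(3a+b)x)/(2L³EI)  [x≤a] = -15·(8/5)²·(8/5)·(2·(12/5)·4-(3·(12/5)+(8/5))·(8/5))/(2·4³·1000) = -192/78125 rad
Load 3 — uniform load w=17 kN/m over full span:
  θ_3 = -wx(L-x)(L-2x)/(12EI) = -17·(8/5)·(4-(8/5))·(4-2·(8/5))/(12·1000) = -68/15625 rad
Superposition: θ = Σ θ_i = -496/78125 rad ≈ -0.006349 rad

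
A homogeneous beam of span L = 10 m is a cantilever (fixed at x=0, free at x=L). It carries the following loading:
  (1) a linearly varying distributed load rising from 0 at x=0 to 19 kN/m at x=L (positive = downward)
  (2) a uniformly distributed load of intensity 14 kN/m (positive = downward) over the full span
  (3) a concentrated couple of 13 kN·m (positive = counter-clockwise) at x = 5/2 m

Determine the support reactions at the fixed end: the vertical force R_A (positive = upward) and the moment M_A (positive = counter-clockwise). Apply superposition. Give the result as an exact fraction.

Load 1 — triangular load w₀=19 kN/m (0→w₀ over full span):
  R_A = w₀L/2 = 19·10/2 = 95 kN
  M_A = w₀L²/3 = 19·10²/3 = 1900/3 kN·m
Load 2 — uniform load w=14 kN/m over full span:
  R_A = wL = 14·10 = 140 kN
  M_A = wL²/2 = 14·10²/2 = 700 kN·m
Load 3 — applied couple M₀=13 kN·m at a=5/2 m (b=L-a=15/2):
  R_A = 0 kN
  M_A = -M₀ = -13 kN·m
Superposition: R_A = 235 kN, M_A = 3961/3 kN·m

R_A = 235 kN, M_A = 3961/3 kN·m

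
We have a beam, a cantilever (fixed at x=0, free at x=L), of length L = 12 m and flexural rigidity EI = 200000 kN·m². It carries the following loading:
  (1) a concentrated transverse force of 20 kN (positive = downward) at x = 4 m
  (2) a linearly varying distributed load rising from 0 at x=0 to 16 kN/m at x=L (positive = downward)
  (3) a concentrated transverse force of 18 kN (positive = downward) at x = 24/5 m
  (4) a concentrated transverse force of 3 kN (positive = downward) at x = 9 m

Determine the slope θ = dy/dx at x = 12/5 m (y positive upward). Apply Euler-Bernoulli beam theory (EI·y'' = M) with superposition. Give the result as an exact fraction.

Load 1 — point force P=20 kN at a=4 m (b=L-a=8):
  θ_1 = -Px(2a-x)/(2EI)  [x≤a] = -20·(12/5)·(2·4-(12/5))/(2·200000) = -21/31250 rad
Load 2 — triangular load w₀=16 kN/m (0→w₀ over full span):
  θ_2 = (w₀Lx²/4-w₀L²x/3-w₀x⁴/(24L))/EI = (16·12·(12/5)²/4-16·12²·(12/5)/3-16·(12/5)⁴/(24·12))/200000 = -15318/1953125 rad
Load 3 — point force P=18 kN at a=24/5 m (b=L-a=36/5):
  θ_3 = -Px(2a-x)/(2EI)  [x≤a] = -18·(12/5)·(2·(24/5)-(12/5))/(2·200000) = -243/312500 rad
Load 4 — point force P=3 kN at a=9 m (b=L-a=3):
  θ_4 = -Px(2a-x)/(2EI)  [x≤a] = -3·(12/5)·(2·9-(12/5))/(2·200000) = -351/1250000 rad
Superposition: θ = Σ θ_i = -299163/31250000 rad ≈ -0.009573 rad

θ(12/5) = -299163/31250000 rad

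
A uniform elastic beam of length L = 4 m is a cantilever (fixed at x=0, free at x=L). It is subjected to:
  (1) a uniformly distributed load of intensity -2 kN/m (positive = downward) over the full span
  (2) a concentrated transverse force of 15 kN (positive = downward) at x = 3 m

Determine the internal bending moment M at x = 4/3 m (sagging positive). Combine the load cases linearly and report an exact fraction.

M(4/3) = -161/9 kN·m

Load 1 — uniform load w=-2 kN/m over full span:
  M_1 = -w(L-x)²/2 = -(-2)·(4-(4/3))²/2 = 64/9 kN·m
Load 2 — point force P=15 kN at a=3 m (b=L-a=1):
  M_2 = -P(a-x)  [x≤a] = -15·(3-(4/3)) = -25 kN·m
Superposition: M = Σ M_i = -161/9 kN·m ≈ -17.888889 kN·m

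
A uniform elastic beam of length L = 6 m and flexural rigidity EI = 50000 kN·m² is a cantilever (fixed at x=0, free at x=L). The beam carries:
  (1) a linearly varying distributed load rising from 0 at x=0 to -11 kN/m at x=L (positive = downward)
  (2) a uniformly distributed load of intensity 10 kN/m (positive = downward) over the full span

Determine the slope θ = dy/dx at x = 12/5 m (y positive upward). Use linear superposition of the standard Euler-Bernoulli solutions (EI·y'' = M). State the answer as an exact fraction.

θ(12/5) = -4527/3906250 rad

Load 1 — triangular load w₀=-11 kN/m (0→w₀ over full span):
  θ_1 = (w₀Lx²/4-w₀L²x/3-w₀x⁴/(24L))/EI = ((-11)·6·(12/5)²/4-(-11)·6²·(12/5)/3-(-11)·(12/5)⁴/(24·6))/50000 = 17523/3906250 rad
Load 2 — uniform load w=10 kN/m over full span:
  θ_2 = -wx(x²-3Lx+3L²)/(6EI) = -10·(12/5)·((12/5)²-3·6·(12/5)+3·6²)/(6·50000) = -441/78125 rad
Superposition: θ = Σ θ_i = -4527/3906250 rad ≈ -0.001159 rad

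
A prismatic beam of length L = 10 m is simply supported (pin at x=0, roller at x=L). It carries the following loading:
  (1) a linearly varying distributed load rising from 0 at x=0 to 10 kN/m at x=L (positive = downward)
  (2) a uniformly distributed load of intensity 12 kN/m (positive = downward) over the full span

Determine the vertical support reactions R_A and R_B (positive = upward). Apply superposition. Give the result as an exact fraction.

Load 1 — triangular load w₀=10 kN/m (0→w₀ over full span):
  R_A = w₀L/6 = 10·10/6 = 50/3 kN
  R_B = w₀L/3 = 10·10/3 = 100/3 kN
Load 2 — uniform load w=12 kN/m over full span:
  R_A = wL/2 = 12·10/2 = 60 kN
  R_B = wL/2 = 12·10/2 = 60 kN
Superposition: R_A = 230/3 kN, R_B = 280/3 kN

R_A = 230/3 kN, R_B = 280/3 kN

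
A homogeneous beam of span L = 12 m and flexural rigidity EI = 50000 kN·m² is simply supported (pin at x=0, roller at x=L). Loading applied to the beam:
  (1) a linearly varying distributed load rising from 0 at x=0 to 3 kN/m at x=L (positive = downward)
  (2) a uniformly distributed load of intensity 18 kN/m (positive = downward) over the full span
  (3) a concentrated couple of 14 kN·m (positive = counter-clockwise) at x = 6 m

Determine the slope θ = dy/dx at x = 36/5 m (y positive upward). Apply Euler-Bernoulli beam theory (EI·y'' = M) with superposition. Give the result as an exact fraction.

θ(36/5) = 260489/31250000 rad

Load 1 — triangular load w₀=3 kN/m (0→w₀ over full span):
  θ_1 = -w₀(7L⁴-30L²x²+15x⁴)/(360LEI) = -3·(7·12⁴-30·12²·(36/5)²+15·(36/5)⁴)/(360·12·50000) = 1044/1953125 rad
Load 2 — uniform load w=18 kN/m over full span:
  θ_2 = -w(L³-6Lx²+4x³)/(24EI) = -18·(12³-6·12·(36/5)²+4·(36/5)³)/(24·50000) = 2997/390625 rad
Load 3 — applied couple M₀=14 kN·m at a=6 m (b=L-a=6):
  θ_3 = (M₀x²/(2L)-M₀(x-a)+C₁)/EI  [x>a] with C₁=M₀(3b²-L²)/(6L)=-7 = (14·(36/5)²/(2·12)-14·((36/5)-6)+(-7))/50000 = 161/1250000 rad
Superposition: θ = Σ θ_i = 260489/31250000 rad ≈ 0.008336 rad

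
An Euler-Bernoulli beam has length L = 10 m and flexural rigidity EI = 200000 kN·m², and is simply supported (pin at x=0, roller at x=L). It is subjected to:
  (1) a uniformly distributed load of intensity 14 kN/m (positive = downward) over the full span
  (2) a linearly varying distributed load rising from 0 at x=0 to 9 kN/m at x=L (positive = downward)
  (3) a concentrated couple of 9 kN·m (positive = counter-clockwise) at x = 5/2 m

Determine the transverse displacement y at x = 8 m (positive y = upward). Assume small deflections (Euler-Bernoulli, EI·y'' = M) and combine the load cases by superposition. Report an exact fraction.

Load 1 — uniform load w=14 kN/m over full span:
  y_1 = -wx(L³-2Lx²+x³)/(24EI) = -14·8·(10³-2·10·8²+8³)/(24·200000) = -203/37500 m
Load 2 — triangular load w₀=9 kN/m (0→w₀ over full span):
  y_2 = -w₀x(7L⁴-10L²x²+3x⁴)/(360LEI) = -9·8·(7·10⁴-10·10²·8²+3·8⁴)/(360·10·200000) = -1143/625000 m
Load 3 — applied couple M₀=9 kN·m at a=5/2 m (b=L-a=15/2):
  y_3 = (M₀x³/(6L)-M₀(x-a)²/2+C₁x)/EI  [x>a] with C₁=M₀(3b²-L²)/(6L)=165/16 = (9·8³/(6·10)-9·(8-(5/2))²/2+(165/16)·8)/200000 = 927/8000000 m
Superposition: y = Σ y_i = -855151/120000000 m ≈ -0.007126 m

y(8) = -855151/120000000 m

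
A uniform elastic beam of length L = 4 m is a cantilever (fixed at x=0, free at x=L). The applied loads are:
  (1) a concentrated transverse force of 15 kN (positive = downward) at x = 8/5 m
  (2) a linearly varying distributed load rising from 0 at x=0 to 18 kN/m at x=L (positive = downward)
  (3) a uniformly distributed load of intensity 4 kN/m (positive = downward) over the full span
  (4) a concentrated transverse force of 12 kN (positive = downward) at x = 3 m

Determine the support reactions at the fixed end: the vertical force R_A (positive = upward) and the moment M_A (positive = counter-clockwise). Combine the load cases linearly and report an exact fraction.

R_A = 79 kN, M_A = 188 kN·m

Load 1 — point force P=15 kN at a=8/5 m (b=L-a=12/5):
  R_A = P = 15 kN
  M_A = Pa = 15·(8/5) = 24 kN·m
Load 2 — triangular load w₀=18 kN/m (0→w₀ over full span):
  R_A = w₀L/2 = 18·4/2 = 36 kN
  M_A = w₀L²/3 = 18·4²/3 = 96 kN·m
Load 3 — uniform load w=4 kN/m over full span:
  R_A = wL = 4·4 = 16 kN
  M_A = wL²/2 = 4·4²/2 = 32 kN·m
Load 4 — point force P=12 kN at a=3 m (b=L-a=1):
  R_A = P = 12 kN
  M_A = Pa = 12·3 = 36 kN·m
Superposition: R_A = 79 kN, M_A = 188 kN·m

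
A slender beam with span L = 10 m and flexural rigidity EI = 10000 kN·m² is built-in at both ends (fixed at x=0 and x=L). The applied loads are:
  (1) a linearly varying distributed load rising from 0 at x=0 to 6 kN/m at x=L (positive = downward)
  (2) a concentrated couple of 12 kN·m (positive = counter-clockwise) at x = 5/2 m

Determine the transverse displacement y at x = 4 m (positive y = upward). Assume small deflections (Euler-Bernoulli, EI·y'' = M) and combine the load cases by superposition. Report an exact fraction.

Load 1 — triangular load w₀=6 kN/m (0→w₀ over full span):
  y_1 = -w₀x²(L-x)²(x+2L)/(120LEI) = -6·4²·(10-4)²·(4+2·10)/(120·10·10000) = -108/15625 m
Load 2 — applied couple M₀=12 kN·m at a=5/2 m (b=L-a=15/2):
  y_2 = (R_Ax³/6 - M_Ax²/2 - M₀(x-a)²/2)/EI  [x>a] with R_A=27/20, M_A=-9/4 = ((27/20)·4³/6 - (-9/4)·4²/2 - 12·(4-(5/2))²/2)/10000 = 189/100000 m
Superposition: y = Σ y_i = -2511/500000 m ≈ -0.005022 m

y(4) = -2511/500000 m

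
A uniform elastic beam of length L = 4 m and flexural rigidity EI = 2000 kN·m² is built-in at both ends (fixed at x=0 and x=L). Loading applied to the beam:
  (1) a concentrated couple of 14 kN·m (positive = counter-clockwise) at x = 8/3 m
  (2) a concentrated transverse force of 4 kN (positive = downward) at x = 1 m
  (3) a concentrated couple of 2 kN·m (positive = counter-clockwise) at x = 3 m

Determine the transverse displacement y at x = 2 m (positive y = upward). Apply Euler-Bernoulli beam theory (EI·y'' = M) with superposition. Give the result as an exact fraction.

Load 1 — applied couple M₀=14 kN·m at a=8/3 m (b=L-a=4/3):
  y_1 = (R_Ax³/6 - M_Ax²/2)/EI  [x≤a] with R_A=14/3, M_A=14/3 = ((14/3)·2³/6 - (14/3)·2²/2)/2000 = -7/4500 m
Load 2 — point force P=4 kN at a=1 m (b=L-a=3):
  y_2 = -Pa²(L-x)²(3bL-(3b+a)(L-x))/(6L³EI)  [x>a] = -4·1²·(4-2)²·(3·3·4-(3·3+1)·(4-2))/(6·4³·2000) = -1/3000 m
Load 3 — applied couple M₀=2 kN·m at a=3 m (b=L-a=1):
  y_3 = (R_Ax³/6 - M_Ax²/2)/EI  [x≤a] with R_A=9/16, M_A=5/8 = ((9/16)·2³/6 - (5/8)·2²/2)/2000 = -1/4000 m
Superposition: y = Σ y_i = -77/36000 m ≈ -0.002139 m

y(2) = -77/36000 m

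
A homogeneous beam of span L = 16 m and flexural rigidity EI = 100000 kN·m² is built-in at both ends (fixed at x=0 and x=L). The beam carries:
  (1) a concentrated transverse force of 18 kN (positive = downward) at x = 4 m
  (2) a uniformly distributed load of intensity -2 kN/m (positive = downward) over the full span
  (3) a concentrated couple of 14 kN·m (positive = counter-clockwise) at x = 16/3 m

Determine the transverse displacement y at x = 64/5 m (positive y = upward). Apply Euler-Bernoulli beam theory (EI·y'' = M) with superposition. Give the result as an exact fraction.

y(64/5) = 18206/17578125 m

Load 1 — point force P=18 kN at a=4 m (b=L-a=12):
  y_1 = -Pa²(L-x)²(3bL-(3b+a)(L-x))/(6L³EI)  [x>a] = -18·4²·(16-(64/5))²·(3·12·16-(3·12+4)·(16-(64/5)))/(6·16³·100000) = -42/78125 m
Load 2 — uniform load w=-2 kN/m over full span:
  y_2 = -wx²(L-x)²/(24EI) = -(-2)·(64/5)²·(16-(64/5))²/(24·100000) = 8192/5859375 m
Load 3 — applied couple M₀=14 kN·m at a=16/3 m (b=L-a=32/3):
  y_3 = (R_Ax³/6 - M_Ax²/2 - M₀(x-a)²/2)/EI  [x>a] with R_A=7/6, M_A=0 = ((7/6)·(64/5)³/6 - 0·(64/5)²/2 - 14·((64/5)-(16/3))²/2)/100000 = 616/3515625 m
Superposition: y = Σ y_i = 18206/17578125 m ≈ 0.001036 m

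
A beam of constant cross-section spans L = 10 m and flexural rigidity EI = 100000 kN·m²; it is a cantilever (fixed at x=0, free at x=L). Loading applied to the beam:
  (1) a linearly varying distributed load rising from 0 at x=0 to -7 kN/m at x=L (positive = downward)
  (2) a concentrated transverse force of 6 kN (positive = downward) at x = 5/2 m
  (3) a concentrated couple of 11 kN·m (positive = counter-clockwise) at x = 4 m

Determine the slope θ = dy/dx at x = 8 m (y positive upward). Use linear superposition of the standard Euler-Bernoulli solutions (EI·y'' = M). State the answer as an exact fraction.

Load 1 — triangular load w₀=-7 kN/m (0→w₀ over full span):
  θ_1 = (w₀Lx²/4-w₀L²x/3-w₀x⁴/(24L))/EI = ((-7)·10·8²/4-(-7)·10²·8/3-(-7)·8⁴/(24·10))/100000 = 406/46875 rad
Load 2 — point force P=6 kN at a=5/2 m (b=L-a=15/2):
  θ_2 = -Pa²/(2EI)  [x>a] = -6·(5/2)²/(2·100000) = -3/16000 rad
Load 3 — applied couple M₀=11 kN·m at a=4 m (b=L-a=6):
  θ_3 = M₀a/EI  [x>a] = 11·4/100000 = 11/25000 rad
Superposition: θ = Σ θ_i = 53483/6000000 rad ≈ 0.008914 rad

θ(8) = 53483/6000000 rad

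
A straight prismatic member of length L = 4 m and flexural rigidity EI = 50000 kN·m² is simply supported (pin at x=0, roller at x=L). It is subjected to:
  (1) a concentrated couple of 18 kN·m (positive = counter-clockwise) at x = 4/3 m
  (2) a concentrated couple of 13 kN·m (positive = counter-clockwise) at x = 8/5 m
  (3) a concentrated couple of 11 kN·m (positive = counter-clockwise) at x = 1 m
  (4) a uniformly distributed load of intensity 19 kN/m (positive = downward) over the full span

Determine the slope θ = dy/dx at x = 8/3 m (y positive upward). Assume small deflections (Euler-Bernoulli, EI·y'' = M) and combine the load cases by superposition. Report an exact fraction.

Load 1 — applied couple M₀=18 kN·m at a=4/3 m (b=L-a=8/3):
  θ_1 = (M₀x²/(2L)-M₀(x-a)+C₁)/EI  [x>a] with C₁=M₀(3b²-L²)/(6L)=4 = (18·(8/3)²/(2·4)-18·((8/3)-(4/3))+4)/50000 = -1/12500 rad
Load 2 — applied couple M₀=13 kN·m at a=8/5 m (b=L-a=12/5):
  θ_2 = (M₀x²/(2L)-M₀(x-a)+C₁)/EI  [x>a] with C₁=M₀(3b²-L²)/(6L)=52/75 = (13·(8/3)²/(2·4)-13·((8/3)-(8/5))+(52/75))/50000 = -91/2812500 rad
Load 3 — applied couple M₀=11 kN·m at a=1 m (b=L-a=3):
  θ_3 = (M₀x²/(2L)-M₀(x-a)+C₁)/EI  [x>a] with C₁=M₀(3b²-L²)/(6L)=121/24 = (11·(8/3)²/(2·4)-11·((8/3)-1)+(121/24))/50000 = -253/3600000 rad
Load 4 — uniform load w=19 kN/m over full span:
  θ_4 = -w(L³-6Lx²+4x³)/(24EI) = -19·(4³-6·4·(8/3)²+4·(8/3)³)/(24·50000) = 247/506250 rad
Superposition: θ = Σ θ_i = 247267/810000000 rad ≈ 0.000305 rad

θ(8/3) = 247267/810000000 rad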